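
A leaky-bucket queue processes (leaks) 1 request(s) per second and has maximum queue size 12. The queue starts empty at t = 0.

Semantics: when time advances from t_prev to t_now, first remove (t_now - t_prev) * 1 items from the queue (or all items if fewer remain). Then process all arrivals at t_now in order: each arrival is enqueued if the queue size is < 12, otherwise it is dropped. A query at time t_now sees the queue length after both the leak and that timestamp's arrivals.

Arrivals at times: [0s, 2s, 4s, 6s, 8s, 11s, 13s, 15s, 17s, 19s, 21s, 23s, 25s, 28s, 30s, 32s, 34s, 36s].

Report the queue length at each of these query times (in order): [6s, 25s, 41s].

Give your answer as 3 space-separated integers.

Answer: 1 1 0

Derivation:
Queue lengths at query times:
  query t=6s: backlog = 1
  query t=25s: backlog = 1
  query t=41s: backlog = 0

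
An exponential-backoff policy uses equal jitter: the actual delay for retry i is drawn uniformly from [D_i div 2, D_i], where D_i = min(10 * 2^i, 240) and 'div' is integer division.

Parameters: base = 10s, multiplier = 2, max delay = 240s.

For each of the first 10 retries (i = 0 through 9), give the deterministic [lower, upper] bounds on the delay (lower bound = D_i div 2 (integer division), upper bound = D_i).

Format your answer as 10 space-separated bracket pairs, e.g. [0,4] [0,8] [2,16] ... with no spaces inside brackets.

Answer: [5,10] [10,20] [20,40] [40,80] [80,160] [120,240] [120,240] [120,240] [120,240] [120,240]

Derivation:
Computing bounds per retry:
  i=0: D_i=min(10*2^0,240)=10, bounds=[5,10]
  i=1: D_i=min(10*2^1,240)=20, bounds=[10,20]
  i=2: D_i=min(10*2^2,240)=40, bounds=[20,40]
  i=3: D_i=min(10*2^3,240)=80, bounds=[40,80]
  i=4: D_i=min(10*2^4,240)=160, bounds=[80,160]
  i=5: D_i=min(10*2^5,240)=240, bounds=[120,240]
  i=6: D_i=min(10*2^6,240)=240, bounds=[120,240]
  i=7: D_i=min(10*2^7,240)=240, bounds=[120,240]
  i=8: D_i=min(10*2^8,240)=240, bounds=[120,240]
  i=9: D_i=min(10*2^9,240)=240, bounds=[120,240]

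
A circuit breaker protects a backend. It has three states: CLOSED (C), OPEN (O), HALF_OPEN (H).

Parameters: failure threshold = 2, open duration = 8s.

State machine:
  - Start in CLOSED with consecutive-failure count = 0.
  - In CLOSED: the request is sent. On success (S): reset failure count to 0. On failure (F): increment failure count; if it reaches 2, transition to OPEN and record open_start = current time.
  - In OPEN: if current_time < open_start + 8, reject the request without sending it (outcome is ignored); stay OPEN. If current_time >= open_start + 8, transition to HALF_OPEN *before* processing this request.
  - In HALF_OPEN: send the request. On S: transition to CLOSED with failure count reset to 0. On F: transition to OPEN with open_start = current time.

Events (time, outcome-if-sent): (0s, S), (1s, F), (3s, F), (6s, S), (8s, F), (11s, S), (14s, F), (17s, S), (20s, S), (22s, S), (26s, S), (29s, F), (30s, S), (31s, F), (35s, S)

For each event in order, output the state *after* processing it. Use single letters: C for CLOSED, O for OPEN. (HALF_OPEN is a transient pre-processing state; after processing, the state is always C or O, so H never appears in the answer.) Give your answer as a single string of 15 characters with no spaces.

State after each event:
  event#1 t=0s outcome=S: state=CLOSED
  event#2 t=1s outcome=F: state=CLOSED
  event#3 t=3s outcome=F: state=OPEN
  event#4 t=6s outcome=S: state=OPEN
  event#5 t=8s outcome=F: state=OPEN
  event#6 t=11s outcome=S: state=CLOSED
  event#7 t=14s outcome=F: state=CLOSED
  event#8 t=17s outcome=S: state=CLOSED
  event#9 t=20s outcome=S: state=CLOSED
  event#10 t=22s outcome=S: state=CLOSED
  event#11 t=26s outcome=S: state=CLOSED
  event#12 t=29s outcome=F: state=CLOSED
  event#13 t=30s outcome=S: state=CLOSED
  event#14 t=31s outcome=F: state=CLOSED
  event#15 t=35s outcome=S: state=CLOSED

Answer: CCOOOCCCCCCCCCC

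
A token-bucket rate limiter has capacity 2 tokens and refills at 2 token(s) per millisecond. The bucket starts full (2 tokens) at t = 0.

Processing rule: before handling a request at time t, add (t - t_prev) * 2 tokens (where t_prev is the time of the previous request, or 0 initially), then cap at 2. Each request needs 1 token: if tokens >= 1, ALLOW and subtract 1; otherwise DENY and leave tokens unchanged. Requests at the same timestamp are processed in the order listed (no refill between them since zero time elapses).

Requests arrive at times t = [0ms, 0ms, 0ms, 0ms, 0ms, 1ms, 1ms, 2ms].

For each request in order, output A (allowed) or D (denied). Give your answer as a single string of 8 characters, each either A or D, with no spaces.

Simulating step by step:
  req#1 t=0ms: ALLOW
  req#2 t=0ms: ALLOW
  req#3 t=0ms: DENY
  req#4 t=0ms: DENY
  req#5 t=0ms: DENY
  req#6 t=1ms: ALLOW
  req#7 t=1ms: ALLOW
  req#8 t=2ms: ALLOW

Answer: AADDDAAA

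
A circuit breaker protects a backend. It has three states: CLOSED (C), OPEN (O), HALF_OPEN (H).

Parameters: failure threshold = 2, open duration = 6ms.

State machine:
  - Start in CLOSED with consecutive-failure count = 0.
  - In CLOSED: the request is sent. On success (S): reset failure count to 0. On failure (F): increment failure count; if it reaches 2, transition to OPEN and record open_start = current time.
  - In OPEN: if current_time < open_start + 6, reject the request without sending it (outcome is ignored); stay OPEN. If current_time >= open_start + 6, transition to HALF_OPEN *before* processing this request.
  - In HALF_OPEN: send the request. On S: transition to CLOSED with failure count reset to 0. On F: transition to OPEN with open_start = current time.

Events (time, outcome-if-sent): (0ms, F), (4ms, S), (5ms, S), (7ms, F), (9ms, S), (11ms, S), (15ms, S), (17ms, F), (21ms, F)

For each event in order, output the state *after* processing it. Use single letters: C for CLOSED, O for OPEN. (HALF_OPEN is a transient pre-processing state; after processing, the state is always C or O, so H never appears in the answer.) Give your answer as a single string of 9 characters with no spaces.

State after each event:
  event#1 t=0ms outcome=F: state=CLOSED
  event#2 t=4ms outcome=S: state=CLOSED
  event#3 t=5ms outcome=S: state=CLOSED
  event#4 t=7ms outcome=F: state=CLOSED
  event#5 t=9ms outcome=S: state=CLOSED
  event#6 t=11ms outcome=S: state=CLOSED
  event#7 t=15ms outcome=S: state=CLOSED
  event#8 t=17ms outcome=F: state=CLOSED
  event#9 t=21ms outcome=F: state=OPEN

Answer: CCCCCCCCO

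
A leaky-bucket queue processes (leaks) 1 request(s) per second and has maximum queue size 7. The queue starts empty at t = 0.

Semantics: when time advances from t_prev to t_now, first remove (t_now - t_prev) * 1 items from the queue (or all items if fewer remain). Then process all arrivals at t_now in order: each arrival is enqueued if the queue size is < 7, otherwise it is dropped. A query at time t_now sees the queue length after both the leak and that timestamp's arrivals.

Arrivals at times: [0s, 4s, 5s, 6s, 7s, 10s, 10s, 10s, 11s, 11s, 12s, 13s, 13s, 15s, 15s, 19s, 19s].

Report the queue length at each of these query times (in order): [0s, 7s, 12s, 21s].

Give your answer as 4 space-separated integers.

Answer: 1 1 4 1

Derivation:
Queue lengths at query times:
  query t=0s: backlog = 1
  query t=7s: backlog = 1
  query t=12s: backlog = 4
  query t=21s: backlog = 1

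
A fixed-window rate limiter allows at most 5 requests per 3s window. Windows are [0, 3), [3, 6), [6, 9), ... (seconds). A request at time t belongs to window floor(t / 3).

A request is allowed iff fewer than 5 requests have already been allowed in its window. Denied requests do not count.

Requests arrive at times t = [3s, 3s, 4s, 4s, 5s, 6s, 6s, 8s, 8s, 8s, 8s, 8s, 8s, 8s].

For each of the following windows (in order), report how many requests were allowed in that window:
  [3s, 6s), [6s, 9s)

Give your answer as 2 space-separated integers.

Processing requests:
  req#1 t=3s (window 1): ALLOW
  req#2 t=3s (window 1): ALLOW
  req#3 t=4s (window 1): ALLOW
  req#4 t=4s (window 1): ALLOW
  req#5 t=5s (window 1): ALLOW
  req#6 t=6s (window 2): ALLOW
  req#7 t=6s (window 2): ALLOW
  req#8 t=8s (window 2): ALLOW
  req#9 t=8s (window 2): ALLOW
  req#10 t=8s (window 2): ALLOW
  req#11 t=8s (window 2): DENY
  req#12 t=8s (window 2): DENY
  req#13 t=8s (window 2): DENY
  req#14 t=8s (window 2): DENY

Allowed counts by window: 5 5

Answer: 5 5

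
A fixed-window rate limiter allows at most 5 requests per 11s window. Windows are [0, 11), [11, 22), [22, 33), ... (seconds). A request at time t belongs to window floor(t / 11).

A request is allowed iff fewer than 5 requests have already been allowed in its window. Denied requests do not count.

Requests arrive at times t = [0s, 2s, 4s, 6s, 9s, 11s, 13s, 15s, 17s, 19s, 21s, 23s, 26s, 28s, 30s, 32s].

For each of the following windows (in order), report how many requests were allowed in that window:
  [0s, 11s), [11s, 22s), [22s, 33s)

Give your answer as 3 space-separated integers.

Processing requests:
  req#1 t=0s (window 0): ALLOW
  req#2 t=2s (window 0): ALLOW
  req#3 t=4s (window 0): ALLOW
  req#4 t=6s (window 0): ALLOW
  req#5 t=9s (window 0): ALLOW
  req#6 t=11s (window 1): ALLOW
  req#7 t=13s (window 1): ALLOW
  req#8 t=15s (window 1): ALLOW
  req#9 t=17s (window 1): ALLOW
  req#10 t=19s (window 1): ALLOW
  req#11 t=21s (window 1): DENY
  req#12 t=23s (window 2): ALLOW
  req#13 t=26s (window 2): ALLOW
  req#14 t=28s (window 2): ALLOW
  req#15 t=30s (window 2): ALLOW
  req#16 t=32s (window 2): ALLOW

Allowed counts by window: 5 5 5

Answer: 5 5 5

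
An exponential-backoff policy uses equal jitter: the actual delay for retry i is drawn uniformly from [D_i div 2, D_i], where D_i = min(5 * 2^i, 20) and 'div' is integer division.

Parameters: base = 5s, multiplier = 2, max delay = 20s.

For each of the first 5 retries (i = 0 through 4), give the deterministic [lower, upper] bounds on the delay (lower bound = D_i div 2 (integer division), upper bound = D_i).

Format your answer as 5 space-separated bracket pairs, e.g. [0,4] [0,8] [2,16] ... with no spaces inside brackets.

Computing bounds per retry:
  i=0: D_i=min(5*2^0,20)=5, bounds=[2,5]
  i=1: D_i=min(5*2^1,20)=10, bounds=[5,10]
  i=2: D_i=min(5*2^2,20)=20, bounds=[10,20]
  i=3: D_i=min(5*2^3,20)=20, bounds=[10,20]
  i=4: D_i=min(5*2^4,20)=20, bounds=[10,20]

Answer: [2,5] [5,10] [10,20] [10,20] [10,20]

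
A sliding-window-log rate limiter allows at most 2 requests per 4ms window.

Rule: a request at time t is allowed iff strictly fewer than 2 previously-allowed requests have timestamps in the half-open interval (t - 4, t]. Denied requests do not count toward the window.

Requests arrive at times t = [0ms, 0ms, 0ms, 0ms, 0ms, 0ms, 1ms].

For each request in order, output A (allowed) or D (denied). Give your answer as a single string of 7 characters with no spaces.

Tracking allowed requests in the window:
  req#1 t=0ms: ALLOW
  req#2 t=0ms: ALLOW
  req#3 t=0ms: DENY
  req#4 t=0ms: DENY
  req#5 t=0ms: DENY
  req#6 t=0ms: DENY
  req#7 t=1ms: DENY

Answer: AADDDDD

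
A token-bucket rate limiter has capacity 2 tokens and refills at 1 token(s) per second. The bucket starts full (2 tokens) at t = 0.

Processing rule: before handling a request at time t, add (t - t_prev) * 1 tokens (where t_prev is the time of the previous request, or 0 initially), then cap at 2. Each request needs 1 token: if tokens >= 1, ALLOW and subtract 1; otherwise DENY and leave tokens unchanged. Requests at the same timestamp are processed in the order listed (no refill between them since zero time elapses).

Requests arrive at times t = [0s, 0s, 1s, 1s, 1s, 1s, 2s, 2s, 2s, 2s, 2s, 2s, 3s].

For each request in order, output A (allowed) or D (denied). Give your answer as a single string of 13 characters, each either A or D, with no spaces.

Answer: AAADDDADDDDDA

Derivation:
Simulating step by step:
  req#1 t=0s: ALLOW
  req#2 t=0s: ALLOW
  req#3 t=1s: ALLOW
  req#4 t=1s: DENY
  req#5 t=1s: DENY
  req#6 t=1s: DENY
  req#7 t=2s: ALLOW
  req#8 t=2s: DENY
  req#9 t=2s: DENY
  req#10 t=2s: DENY
  req#11 t=2s: DENY
  req#12 t=2s: DENY
  req#13 t=3s: ALLOW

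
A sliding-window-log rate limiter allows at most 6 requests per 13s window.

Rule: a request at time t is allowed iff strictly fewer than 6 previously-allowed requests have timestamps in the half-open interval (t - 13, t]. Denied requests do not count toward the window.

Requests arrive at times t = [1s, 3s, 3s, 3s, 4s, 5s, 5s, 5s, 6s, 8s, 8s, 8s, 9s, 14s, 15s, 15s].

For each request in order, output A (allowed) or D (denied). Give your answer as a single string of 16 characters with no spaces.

Tracking allowed requests in the window:
  req#1 t=1s: ALLOW
  req#2 t=3s: ALLOW
  req#3 t=3s: ALLOW
  req#4 t=3s: ALLOW
  req#5 t=4s: ALLOW
  req#6 t=5s: ALLOW
  req#7 t=5s: DENY
  req#8 t=5s: DENY
  req#9 t=6s: DENY
  req#10 t=8s: DENY
  req#11 t=8s: DENY
  req#12 t=8s: DENY
  req#13 t=9s: DENY
  req#14 t=14s: ALLOW
  req#15 t=15s: DENY
  req#16 t=15s: DENY

Answer: AAAAAADDDDDDDADD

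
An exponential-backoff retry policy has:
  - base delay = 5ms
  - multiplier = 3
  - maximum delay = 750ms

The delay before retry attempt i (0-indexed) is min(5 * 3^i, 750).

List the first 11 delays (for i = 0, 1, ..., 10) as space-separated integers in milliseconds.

Answer: 5 15 45 135 405 750 750 750 750 750 750

Derivation:
Computing each delay:
  i=0: min(5*3^0, 750) = 5
  i=1: min(5*3^1, 750) = 15
  i=2: min(5*3^2, 750) = 45
  i=3: min(5*3^3, 750) = 135
  i=4: min(5*3^4, 750) = 405
  i=5: min(5*3^5, 750) = 750
  i=6: min(5*3^6, 750) = 750
  i=7: min(5*3^7, 750) = 750
  i=8: min(5*3^8, 750) = 750
  i=9: min(5*3^9, 750) = 750
  i=10: min(5*3^10, 750) = 750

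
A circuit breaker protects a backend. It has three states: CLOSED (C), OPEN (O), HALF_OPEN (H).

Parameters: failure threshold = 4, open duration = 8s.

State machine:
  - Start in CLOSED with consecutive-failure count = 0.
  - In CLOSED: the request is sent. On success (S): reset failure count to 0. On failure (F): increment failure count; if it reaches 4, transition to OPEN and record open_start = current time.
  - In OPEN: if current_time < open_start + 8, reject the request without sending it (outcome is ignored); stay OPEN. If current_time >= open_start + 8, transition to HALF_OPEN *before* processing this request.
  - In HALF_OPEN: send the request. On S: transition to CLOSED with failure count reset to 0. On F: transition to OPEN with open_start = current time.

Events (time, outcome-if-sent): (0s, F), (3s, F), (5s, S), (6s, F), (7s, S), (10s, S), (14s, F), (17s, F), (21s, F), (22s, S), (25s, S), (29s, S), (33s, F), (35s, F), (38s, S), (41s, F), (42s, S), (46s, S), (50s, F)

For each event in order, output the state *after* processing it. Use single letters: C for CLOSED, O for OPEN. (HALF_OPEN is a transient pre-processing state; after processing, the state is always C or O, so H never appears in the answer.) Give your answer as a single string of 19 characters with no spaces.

Answer: CCCCCCCCCCCCCCCCCCC

Derivation:
State after each event:
  event#1 t=0s outcome=F: state=CLOSED
  event#2 t=3s outcome=F: state=CLOSED
  event#3 t=5s outcome=S: state=CLOSED
  event#4 t=6s outcome=F: state=CLOSED
  event#5 t=7s outcome=S: state=CLOSED
  event#6 t=10s outcome=S: state=CLOSED
  event#7 t=14s outcome=F: state=CLOSED
  event#8 t=17s outcome=F: state=CLOSED
  event#9 t=21s outcome=F: state=CLOSED
  event#10 t=22s outcome=S: state=CLOSED
  event#11 t=25s outcome=S: state=CLOSED
  event#12 t=29s outcome=S: state=CLOSED
  event#13 t=33s outcome=F: state=CLOSED
  event#14 t=35s outcome=F: state=CLOSED
  event#15 t=38s outcome=S: state=CLOSED
  event#16 t=41s outcome=F: state=CLOSED
  event#17 t=42s outcome=S: state=CLOSED
  event#18 t=46s outcome=S: state=CLOSED
  event#19 t=50s outcome=F: state=CLOSED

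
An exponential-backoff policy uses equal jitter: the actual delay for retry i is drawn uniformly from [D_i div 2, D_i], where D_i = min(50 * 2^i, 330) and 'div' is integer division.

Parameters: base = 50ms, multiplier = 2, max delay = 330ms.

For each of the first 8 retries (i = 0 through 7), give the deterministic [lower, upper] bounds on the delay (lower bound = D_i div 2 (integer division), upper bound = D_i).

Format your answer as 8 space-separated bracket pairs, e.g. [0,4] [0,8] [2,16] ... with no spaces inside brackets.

Computing bounds per retry:
  i=0: D_i=min(50*2^0,330)=50, bounds=[25,50]
  i=1: D_i=min(50*2^1,330)=100, bounds=[50,100]
  i=2: D_i=min(50*2^2,330)=200, bounds=[100,200]
  i=3: D_i=min(50*2^3,330)=330, bounds=[165,330]
  i=4: D_i=min(50*2^4,330)=330, bounds=[165,330]
  i=5: D_i=min(50*2^5,330)=330, bounds=[165,330]
  i=6: D_i=min(50*2^6,330)=330, bounds=[165,330]
  i=7: D_i=min(50*2^7,330)=330, bounds=[165,330]

Answer: [25,50] [50,100] [100,200] [165,330] [165,330] [165,330] [165,330] [165,330]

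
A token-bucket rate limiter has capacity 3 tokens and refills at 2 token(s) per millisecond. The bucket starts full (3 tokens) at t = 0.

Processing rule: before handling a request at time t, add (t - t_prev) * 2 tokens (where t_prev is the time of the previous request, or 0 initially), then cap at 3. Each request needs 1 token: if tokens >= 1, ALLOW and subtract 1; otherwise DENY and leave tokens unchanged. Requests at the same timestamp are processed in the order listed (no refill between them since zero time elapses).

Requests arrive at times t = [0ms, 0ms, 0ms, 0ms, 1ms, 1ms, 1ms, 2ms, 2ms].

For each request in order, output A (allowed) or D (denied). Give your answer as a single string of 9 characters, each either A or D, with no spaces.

Simulating step by step:
  req#1 t=0ms: ALLOW
  req#2 t=0ms: ALLOW
  req#3 t=0ms: ALLOW
  req#4 t=0ms: DENY
  req#5 t=1ms: ALLOW
  req#6 t=1ms: ALLOW
  req#7 t=1ms: DENY
  req#8 t=2ms: ALLOW
  req#9 t=2ms: ALLOW

Answer: AAADAADAA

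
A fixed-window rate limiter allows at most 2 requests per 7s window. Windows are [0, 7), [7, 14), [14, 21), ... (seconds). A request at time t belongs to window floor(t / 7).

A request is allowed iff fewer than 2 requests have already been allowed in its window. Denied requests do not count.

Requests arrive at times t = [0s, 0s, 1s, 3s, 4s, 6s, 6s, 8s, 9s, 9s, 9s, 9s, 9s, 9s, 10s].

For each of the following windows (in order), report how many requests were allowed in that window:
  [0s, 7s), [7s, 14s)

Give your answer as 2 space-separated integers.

Answer: 2 2

Derivation:
Processing requests:
  req#1 t=0s (window 0): ALLOW
  req#2 t=0s (window 0): ALLOW
  req#3 t=1s (window 0): DENY
  req#4 t=3s (window 0): DENY
  req#5 t=4s (window 0): DENY
  req#6 t=6s (window 0): DENY
  req#7 t=6s (window 0): DENY
  req#8 t=8s (window 1): ALLOW
  req#9 t=9s (window 1): ALLOW
  req#10 t=9s (window 1): DENY
  req#11 t=9s (window 1): DENY
  req#12 t=9s (window 1): DENY
  req#13 t=9s (window 1): DENY
  req#14 t=9s (window 1): DENY
  req#15 t=10s (window 1): DENY

Allowed counts by window: 2 2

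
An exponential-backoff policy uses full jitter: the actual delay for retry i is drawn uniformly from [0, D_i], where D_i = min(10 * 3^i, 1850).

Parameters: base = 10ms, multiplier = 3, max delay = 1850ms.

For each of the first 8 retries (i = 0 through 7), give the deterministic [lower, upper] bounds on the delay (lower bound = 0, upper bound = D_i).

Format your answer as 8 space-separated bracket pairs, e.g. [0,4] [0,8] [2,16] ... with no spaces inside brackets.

Answer: [0,10] [0,30] [0,90] [0,270] [0,810] [0,1850] [0,1850] [0,1850]

Derivation:
Computing bounds per retry:
  i=0: D_i=min(10*3^0,1850)=10, bounds=[0,10]
  i=1: D_i=min(10*3^1,1850)=30, bounds=[0,30]
  i=2: D_i=min(10*3^2,1850)=90, bounds=[0,90]
  i=3: D_i=min(10*3^3,1850)=270, bounds=[0,270]
  i=4: D_i=min(10*3^4,1850)=810, bounds=[0,810]
  i=5: D_i=min(10*3^5,1850)=1850, bounds=[0,1850]
  i=6: D_i=min(10*3^6,1850)=1850, bounds=[0,1850]
  i=7: D_i=min(10*3^7,1850)=1850, bounds=[0,1850]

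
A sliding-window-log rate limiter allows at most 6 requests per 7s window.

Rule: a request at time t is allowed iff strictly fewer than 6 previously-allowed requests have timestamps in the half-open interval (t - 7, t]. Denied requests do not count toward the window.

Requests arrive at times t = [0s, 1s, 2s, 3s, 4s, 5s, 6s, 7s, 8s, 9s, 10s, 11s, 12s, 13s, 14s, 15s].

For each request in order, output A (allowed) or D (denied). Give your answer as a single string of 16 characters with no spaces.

Tracking allowed requests in the window:
  req#1 t=0s: ALLOW
  req#2 t=1s: ALLOW
  req#3 t=2s: ALLOW
  req#4 t=3s: ALLOW
  req#5 t=4s: ALLOW
  req#6 t=5s: ALLOW
  req#7 t=6s: DENY
  req#8 t=7s: ALLOW
  req#9 t=8s: ALLOW
  req#10 t=9s: ALLOW
  req#11 t=10s: ALLOW
  req#12 t=11s: ALLOW
  req#13 t=12s: ALLOW
  req#14 t=13s: DENY
  req#15 t=14s: ALLOW
  req#16 t=15s: ALLOW

Answer: AAAAAADAAAAAADAA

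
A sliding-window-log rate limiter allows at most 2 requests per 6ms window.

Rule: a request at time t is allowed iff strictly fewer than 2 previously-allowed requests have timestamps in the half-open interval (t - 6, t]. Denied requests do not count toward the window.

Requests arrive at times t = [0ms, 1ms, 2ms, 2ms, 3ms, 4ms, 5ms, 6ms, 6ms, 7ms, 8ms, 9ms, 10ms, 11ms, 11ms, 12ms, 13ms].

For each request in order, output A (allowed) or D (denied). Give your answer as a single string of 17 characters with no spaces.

Tracking allowed requests in the window:
  req#1 t=0ms: ALLOW
  req#2 t=1ms: ALLOW
  req#3 t=2ms: DENY
  req#4 t=2ms: DENY
  req#5 t=3ms: DENY
  req#6 t=4ms: DENY
  req#7 t=5ms: DENY
  req#8 t=6ms: ALLOW
  req#9 t=6ms: DENY
  req#10 t=7ms: ALLOW
  req#11 t=8ms: DENY
  req#12 t=9ms: DENY
  req#13 t=10ms: DENY
  req#14 t=11ms: DENY
  req#15 t=11ms: DENY
  req#16 t=12ms: ALLOW
  req#17 t=13ms: ALLOW

Answer: AADDDDDADADDDDDAA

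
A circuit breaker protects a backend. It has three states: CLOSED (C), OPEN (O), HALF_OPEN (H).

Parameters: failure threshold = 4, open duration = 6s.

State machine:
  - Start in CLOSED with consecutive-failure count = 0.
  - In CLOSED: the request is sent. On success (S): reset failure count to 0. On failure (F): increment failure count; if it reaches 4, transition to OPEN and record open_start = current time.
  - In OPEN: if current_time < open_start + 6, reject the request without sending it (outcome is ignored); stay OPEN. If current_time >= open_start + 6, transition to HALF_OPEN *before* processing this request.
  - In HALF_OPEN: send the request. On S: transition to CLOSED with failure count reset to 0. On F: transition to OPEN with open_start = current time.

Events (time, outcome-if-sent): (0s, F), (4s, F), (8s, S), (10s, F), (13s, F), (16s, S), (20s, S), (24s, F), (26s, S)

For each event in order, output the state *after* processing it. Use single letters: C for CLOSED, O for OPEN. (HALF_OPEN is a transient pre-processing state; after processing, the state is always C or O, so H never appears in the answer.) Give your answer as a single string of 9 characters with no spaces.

Answer: CCCCCCCCC

Derivation:
State after each event:
  event#1 t=0s outcome=F: state=CLOSED
  event#2 t=4s outcome=F: state=CLOSED
  event#3 t=8s outcome=S: state=CLOSED
  event#4 t=10s outcome=F: state=CLOSED
  event#5 t=13s outcome=F: state=CLOSED
  event#6 t=16s outcome=S: state=CLOSED
  event#7 t=20s outcome=S: state=CLOSED
  event#8 t=24s outcome=F: state=CLOSED
  event#9 t=26s outcome=S: state=CLOSED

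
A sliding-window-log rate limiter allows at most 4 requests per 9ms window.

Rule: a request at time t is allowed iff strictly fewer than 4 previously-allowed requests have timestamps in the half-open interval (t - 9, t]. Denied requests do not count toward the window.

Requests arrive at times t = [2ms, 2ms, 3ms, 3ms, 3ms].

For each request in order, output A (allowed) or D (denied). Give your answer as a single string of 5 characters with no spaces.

Answer: AAAAD

Derivation:
Tracking allowed requests in the window:
  req#1 t=2ms: ALLOW
  req#2 t=2ms: ALLOW
  req#3 t=3ms: ALLOW
  req#4 t=3ms: ALLOW
  req#5 t=3ms: DENY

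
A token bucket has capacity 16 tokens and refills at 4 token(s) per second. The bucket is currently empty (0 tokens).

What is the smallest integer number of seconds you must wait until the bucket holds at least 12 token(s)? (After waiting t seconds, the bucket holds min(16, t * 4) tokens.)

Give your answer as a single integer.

Need t * 4 >= 12, so t >= 12/4.
Smallest integer t = ceil(12/4) = 3.

Answer: 3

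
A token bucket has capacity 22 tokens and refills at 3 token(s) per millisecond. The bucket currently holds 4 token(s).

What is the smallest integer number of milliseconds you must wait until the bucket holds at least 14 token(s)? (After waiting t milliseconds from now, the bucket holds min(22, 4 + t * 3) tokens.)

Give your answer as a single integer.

Need 4 + t * 3 >= 14, so t >= 10/3.
Smallest integer t = ceil(10/3) = 4.

Answer: 4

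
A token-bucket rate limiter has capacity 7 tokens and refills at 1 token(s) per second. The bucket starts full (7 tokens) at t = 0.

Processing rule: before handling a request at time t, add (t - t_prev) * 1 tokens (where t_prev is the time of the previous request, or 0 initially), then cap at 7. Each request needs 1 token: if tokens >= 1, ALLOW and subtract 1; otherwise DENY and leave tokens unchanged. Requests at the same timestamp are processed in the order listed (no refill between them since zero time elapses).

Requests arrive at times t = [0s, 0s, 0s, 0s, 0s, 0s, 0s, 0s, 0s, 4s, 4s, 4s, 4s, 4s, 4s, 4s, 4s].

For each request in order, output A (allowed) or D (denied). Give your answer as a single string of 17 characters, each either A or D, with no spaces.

Answer: AAAAAAADDAAAADDDD

Derivation:
Simulating step by step:
  req#1 t=0s: ALLOW
  req#2 t=0s: ALLOW
  req#3 t=0s: ALLOW
  req#4 t=0s: ALLOW
  req#5 t=0s: ALLOW
  req#6 t=0s: ALLOW
  req#7 t=0s: ALLOW
  req#8 t=0s: DENY
  req#9 t=0s: DENY
  req#10 t=4s: ALLOW
  req#11 t=4s: ALLOW
  req#12 t=4s: ALLOW
  req#13 t=4s: ALLOW
  req#14 t=4s: DENY
  req#15 t=4s: DENY
  req#16 t=4s: DENY
  req#17 t=4s: DENY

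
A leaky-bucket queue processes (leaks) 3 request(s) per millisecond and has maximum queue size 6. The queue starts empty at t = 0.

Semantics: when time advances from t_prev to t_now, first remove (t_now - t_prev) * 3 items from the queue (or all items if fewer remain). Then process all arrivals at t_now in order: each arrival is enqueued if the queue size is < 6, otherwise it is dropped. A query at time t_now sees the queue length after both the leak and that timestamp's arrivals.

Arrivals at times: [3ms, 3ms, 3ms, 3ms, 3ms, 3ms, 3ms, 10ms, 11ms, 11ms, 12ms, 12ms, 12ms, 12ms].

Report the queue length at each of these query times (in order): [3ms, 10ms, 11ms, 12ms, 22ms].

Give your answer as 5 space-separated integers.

Answer: 6 1 2 4 0

Derivation:
Queue lengths at query times:
  query t=3ms: backlog = 6
  query t=10ms: backlog = 1
  query t=11ms: backlog = 2
  query t=12ms: backlog = 4
  query t=22ms: backlog = 0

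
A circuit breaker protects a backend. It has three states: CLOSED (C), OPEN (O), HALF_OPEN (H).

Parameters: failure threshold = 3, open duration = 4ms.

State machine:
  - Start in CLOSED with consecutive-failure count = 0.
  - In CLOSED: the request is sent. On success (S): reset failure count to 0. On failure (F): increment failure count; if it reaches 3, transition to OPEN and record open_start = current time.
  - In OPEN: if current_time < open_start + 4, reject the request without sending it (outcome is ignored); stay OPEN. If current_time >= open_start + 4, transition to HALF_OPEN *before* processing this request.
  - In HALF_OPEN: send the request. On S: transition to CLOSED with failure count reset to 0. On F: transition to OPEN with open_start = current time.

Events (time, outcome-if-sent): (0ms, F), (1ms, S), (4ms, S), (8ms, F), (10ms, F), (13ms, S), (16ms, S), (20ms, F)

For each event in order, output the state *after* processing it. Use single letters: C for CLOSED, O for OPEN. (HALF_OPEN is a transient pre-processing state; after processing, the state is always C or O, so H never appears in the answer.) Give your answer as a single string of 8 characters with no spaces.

State after each event:
  event#1 t=0ms outcome=F: state=CLOSED
  event#2 t=1ms outcome=S: state=CLOSED
  event#3 t=4ms outcome=S: state=CLOSED
  event#4 t=8ms outcome=F: state=CLOSED
  event#5 t=10ms outcome=F: state=CLOSED
  event#6 t=13ms outcome=S: state=CLOSED
  event#7 t=16ms outcome=S: state=CLOSED
  event#8 t=20ms outcome=F: state=CLOSED

Answer: CCCCCCCC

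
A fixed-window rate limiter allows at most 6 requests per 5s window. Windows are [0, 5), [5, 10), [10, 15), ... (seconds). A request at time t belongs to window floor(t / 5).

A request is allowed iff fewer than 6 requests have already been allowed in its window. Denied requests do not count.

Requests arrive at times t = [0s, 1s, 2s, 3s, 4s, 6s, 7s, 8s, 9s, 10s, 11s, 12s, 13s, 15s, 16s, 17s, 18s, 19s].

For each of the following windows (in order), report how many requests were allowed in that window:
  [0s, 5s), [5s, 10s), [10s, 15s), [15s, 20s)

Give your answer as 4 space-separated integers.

Answer: 5 4 4 5

Derivation:
Processing requests:
  req#1 t=0s (window 0): ALLOW
  req#2 t=1s (window 0): ALLOW
  req#3 t=2s (window 0): ALLOW
  req#4 t=3s (window 0): ALLOW
  req#5 t=4s (window 0): ALLOW
  req#6 t=6s (window 1): ALLOW
  req#7 t=7s (window 1): ALLOW
  req#8 t=8s (window 1): ALLOW
  req#9 t=9s (window 1): ALLOW
  req#10 t=10s (window 2): ALLOW
  req#11 t=11s (window 2): ALLOW
  req#12 t=12s (window 2): ALLOW
  req#13 t=13s (window 2): ALLOW
  req#14 t=15s (window 3): ALLOW
  req#15 t=16s (window 3): ALLOW
  req#16 t=17s (window 3): ALLOW
  req#17 t=18s (window 3): ALLOW
  req#18 t=19s (window 3): ALLOW

Allowed counts by window: 5 4 4 5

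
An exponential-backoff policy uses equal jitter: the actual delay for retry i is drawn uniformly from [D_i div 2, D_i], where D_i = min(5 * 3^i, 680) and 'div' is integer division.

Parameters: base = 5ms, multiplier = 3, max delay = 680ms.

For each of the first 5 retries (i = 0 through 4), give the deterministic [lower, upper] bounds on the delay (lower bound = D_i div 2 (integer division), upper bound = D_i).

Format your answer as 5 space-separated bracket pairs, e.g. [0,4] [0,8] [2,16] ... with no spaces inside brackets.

Answer: [2,5] [7,15] [22,45] [67,135] [202,405]

Derivation:
Computing bounds per retry:
  i=0: D_i=min(5*3^0,680)=5, bounds=[2,5]
  i=1: D_i=min(5*3^1,680)=15, bounds=[7,15]
  i=2: D_i=min(5*3^2,680)=45, bounds=[22,45]
  i=3: D_i=min(5*3^3,680)=135, bounds=[67,135]
  i=4: D_i=min(5*3^4,680)=405, bounds=[202,405]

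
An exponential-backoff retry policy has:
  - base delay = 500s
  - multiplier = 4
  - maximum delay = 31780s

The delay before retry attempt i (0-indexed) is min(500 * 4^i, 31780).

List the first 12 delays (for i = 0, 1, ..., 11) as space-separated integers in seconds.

Computing each delay:
  i=0: min(500*4^0, 31780) = 500
  i=1: min(500*4^1, 31780) = 2000
  i=2: min(500*4^2, 31780) = 8000
  i=3: min(500*4^3, 31780) = 31780
  i=4: min(500*4^4, 31780) = 31780
  i=5: min(500*4^5, 31780) = 31780
  i=6: min(500*4^6, 31780) = 31780
  i=7: min(500*4^7, 31780) = 31780
  i=8: min(500*4^8, 31780) = 31780
  i=9: min(500*4^9, 31780) = 31780
  i=10: min(500*4^10, 31780) = 31780
  i=11: min(500*4^11, 31780) = 31780

Answer: 500 2000 8000 31780 31780 31780 31780 31780 31780 31780 31780 31780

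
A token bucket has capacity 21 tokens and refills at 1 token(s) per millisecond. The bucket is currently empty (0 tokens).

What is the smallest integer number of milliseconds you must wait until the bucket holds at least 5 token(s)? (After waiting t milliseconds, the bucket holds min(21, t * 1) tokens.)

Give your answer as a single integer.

Need t * 1 >= 5, so t >= 5/1.
Smallest integer t = ceil(5/1) = 5.

Answer: 5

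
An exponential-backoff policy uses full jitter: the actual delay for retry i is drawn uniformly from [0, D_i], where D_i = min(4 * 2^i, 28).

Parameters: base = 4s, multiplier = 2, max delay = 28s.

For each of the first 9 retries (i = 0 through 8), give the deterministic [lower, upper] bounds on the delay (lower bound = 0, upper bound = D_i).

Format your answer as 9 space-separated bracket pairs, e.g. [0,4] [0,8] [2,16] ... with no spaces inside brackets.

Answer: [0,4] [0,8] [0,16] [0,28] [0,28] [0,28] [0,28] [0,28] [0,28]

Derivation:
Computing bounds per retry:
  i=0: D_i=min(4*2^0,28)=4, bounds=[0,4]
  i=1: D_i=min(4*2^1,28)=8, bounds=[0,8]
  i=2: D_i=min(4*2^2,28)=16, bounds=[0,16]
  i=3: D_i=min(4*2^3,28)=28, bounds=[0,28]
  i=4: D_i=min(4*2^4,28)=28, bounds=[0,28]
  i=5: D_i=min(4*2^5,28)=28, bounds=[0,28]
  i=6: D_i=min(4*2^6,28)=28, bounds=[0,28]
  i=7: D_i=min(4*2^7,28)=28, bounds=[0,28]
  i=8: D_i=min(4*2^8,28)=28, bounds=[0,28]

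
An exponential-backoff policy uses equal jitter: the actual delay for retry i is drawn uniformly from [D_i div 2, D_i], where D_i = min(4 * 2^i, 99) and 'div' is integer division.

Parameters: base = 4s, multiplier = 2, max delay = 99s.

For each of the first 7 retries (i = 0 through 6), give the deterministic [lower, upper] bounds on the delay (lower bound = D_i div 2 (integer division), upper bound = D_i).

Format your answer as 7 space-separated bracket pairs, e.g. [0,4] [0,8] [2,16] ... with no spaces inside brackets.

Computing bounds per retry:
  i=0: D_i=min(4*2^0,99)=4, bounds=[2,4]
  i=1: D_i=min(4*2^1,99)=8, bounds=[4,8]
  i=2: D_i=min(4*2^2,99)=16, bounds=[8,16]
  i=3: D_i=min(4*2^3,99)=32, bounds=[16,32]
  i=4: D_i=min(4*2^4,99)=64, bounds=[32,64]
  i=5: D_i=min(4*2^5,99)=99, bounds=[49,99]
  i=6: D_i=min(4*2^6,99)=99, bounds=[49,99]

Answer: [2,4] [4,8] [8,16] [16,32] [32,64] [49,99] [49,99]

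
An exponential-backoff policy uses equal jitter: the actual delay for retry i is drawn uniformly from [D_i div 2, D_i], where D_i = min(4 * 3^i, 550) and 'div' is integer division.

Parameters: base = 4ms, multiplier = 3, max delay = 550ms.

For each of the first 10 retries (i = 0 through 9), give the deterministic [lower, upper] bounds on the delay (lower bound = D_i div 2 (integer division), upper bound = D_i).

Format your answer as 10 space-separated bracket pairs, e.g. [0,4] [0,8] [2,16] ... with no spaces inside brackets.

Computing bounds per retry:
  i=0: D_i=min(4*3^0,550)=4, bounds=[2,4]
  i=1: D_i=min(4*3^1,550)=12, bounds=[6,12]
  i=2: D_i=min(4*3^2,550)=36, bounds=[18,36]
  i=3: D_i=min(4*3^3,550)=108, bounds=[54,108]
  i=4: D_i=min(4*3^4,550)=324, bounds=[162,324]
  i=5: D_i=min(4*3^5,550)=550, bounds=[275,550]
  i=6: D_i=min(4*3^6,550)=550, bounds=[275,550]
  i=7: D_i=min(4*3^7,550)=550, bounds=[275,550]
  i=8: D_i=min(4*3^8,550)=550, bounds=[275,550]
  i=9: D_i=min(4*3^9,550)=550, bounds=[275,550]

Answer: [2,4] [6,12] [18,36] [54,108] [162,324] [275,550] [275,550] [275,550] [275,550] [275,550]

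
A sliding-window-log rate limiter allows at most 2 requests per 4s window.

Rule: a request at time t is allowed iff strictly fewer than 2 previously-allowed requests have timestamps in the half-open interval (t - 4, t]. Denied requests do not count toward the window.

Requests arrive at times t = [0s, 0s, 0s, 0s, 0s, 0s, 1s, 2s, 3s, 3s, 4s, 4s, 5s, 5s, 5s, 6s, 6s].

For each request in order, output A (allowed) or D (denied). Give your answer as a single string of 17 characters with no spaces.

Tracking allowed requests in the window:
  req#1 t=0s: ALLOW
  req#2 t=0s: ALLOW
  req#3 t=0s: DENY
  req#4 t=0s: DENY
  req#5 t=0s: DENY
  req#6 t=0s: DENY
  req#7 t=1s: DENY
  req#8 t=2s: DENY
  req#9 t=3s: DENY
  req#10 t=3s: DENY
  req#11 t=4s: ALLOW
  req#12 t=4s: ALLOW
  req#13 t=5s: DENY
  req#14 t=5s: DENY
  req#15 t=5s: DENY
  req#16 t=6s: DENY
  req#17 t=6s: DENY

Answer: AADDDDDDDDAADDDDD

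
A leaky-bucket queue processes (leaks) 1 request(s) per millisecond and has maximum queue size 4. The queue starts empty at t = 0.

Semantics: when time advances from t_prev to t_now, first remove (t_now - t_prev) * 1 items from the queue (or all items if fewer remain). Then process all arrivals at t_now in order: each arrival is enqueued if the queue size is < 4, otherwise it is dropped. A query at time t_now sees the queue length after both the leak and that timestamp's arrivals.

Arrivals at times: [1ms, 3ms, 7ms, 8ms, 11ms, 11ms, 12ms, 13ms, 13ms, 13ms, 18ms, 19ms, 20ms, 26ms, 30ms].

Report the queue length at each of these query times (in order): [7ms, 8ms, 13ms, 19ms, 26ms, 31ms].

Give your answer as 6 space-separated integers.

Answer: 1 1 4 1 1 0

Derivation:
Queue lengths at query times:
  query t=7ms: backlog = 1
  query t=8ms: backlog = 1
  query t=13ms: backlog = 4
  query t=19ms: backlog = 1
  query t=26ms: backlog = 1
  query t=31ms: backlog = 0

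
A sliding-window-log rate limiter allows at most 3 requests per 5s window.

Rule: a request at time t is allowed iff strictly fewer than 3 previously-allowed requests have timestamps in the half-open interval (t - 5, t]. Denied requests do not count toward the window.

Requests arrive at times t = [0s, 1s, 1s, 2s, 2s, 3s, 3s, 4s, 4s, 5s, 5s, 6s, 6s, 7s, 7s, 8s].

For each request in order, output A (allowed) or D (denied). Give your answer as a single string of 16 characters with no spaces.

Tracking allowed requests in the window:
  req#1 t=0s: ALLOW
  req#2 t=1s: ALLOW
  req#3 t=1s: ALLOW
  req#4 t=2s: DENY
  req#5 t=2s: DENY
  req#6 t=3s: DENY
  req#7 t=3s: DENY
  req#8 t=4s: DENY
  req#9 t=4s: DENY
  req#10 t=5s: ALLOW
  req#11 t=5s: DENY
  req#12 t=6s: ALLOW
  req#13 t=6s: ALLOW
  req#14 t=7s: DENY
  req#15 t=7s: DENY
  req#16 t=8s: DENY

Answer: AAADDDDDDADAADDD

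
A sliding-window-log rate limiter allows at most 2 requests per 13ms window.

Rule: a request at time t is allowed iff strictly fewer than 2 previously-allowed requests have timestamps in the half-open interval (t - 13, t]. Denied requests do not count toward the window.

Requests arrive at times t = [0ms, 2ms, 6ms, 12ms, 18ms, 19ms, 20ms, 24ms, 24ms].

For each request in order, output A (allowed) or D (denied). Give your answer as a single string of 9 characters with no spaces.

Answer: AADDAADDD

Derivation:
Tracking allowed requests in the window:
  req#1 t=0ms: ALLOW
  req#2 t=2ms: ALLOW
  req#3 t=6ms: DENY
  req#4 t=12ms: DENY
  req#5 t=18ms: ALLOW
  req#6 t=19ms: ALLOW
  req#7 t=20ms: DENY
  req#8 t=24ms: DENY
  req#9 t=24ms: DENY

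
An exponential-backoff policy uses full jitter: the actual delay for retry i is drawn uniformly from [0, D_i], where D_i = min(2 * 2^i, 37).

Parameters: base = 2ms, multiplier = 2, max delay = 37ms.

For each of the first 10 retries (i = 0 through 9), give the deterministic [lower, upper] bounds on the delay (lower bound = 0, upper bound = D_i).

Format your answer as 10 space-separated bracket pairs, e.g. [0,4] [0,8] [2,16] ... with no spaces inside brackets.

Computing bounds per retry:
  i=0: D_i=min(2*2^0,37)=2, bounds=[0,2]
  i=1: D_i=min(2*2^1,37)=4, bounds=[0,4]
  i=2: D_i=min(2*2^2,37)=8, bounds=[0,8]
  i=3: D_i=min(2*2^3,37)=16, bounds=[0,16]
  i=4: D_i=min(2*2^4,37)=32, bounds=[0,32]
  i=5: D_i=min(2*2^5,37)=37, bounds=[0,37]
  i=6: D_i=min(2*2^6,37)=37, bounds=[0,37]
  i=7: D_i=min(2*2^7,37)=37, bounds=[0,37]
  i=8: D_i=min(2*2^8,37)=37, bounds=[0,37]
  i=9: D_i=min(2*2^9,37)=37, bounds=[0,37]

Answer: [0,2] [0,4] [0,8] [0,16] [0,32] [0,37] [0,37] [0,37] [0,37] [0,37]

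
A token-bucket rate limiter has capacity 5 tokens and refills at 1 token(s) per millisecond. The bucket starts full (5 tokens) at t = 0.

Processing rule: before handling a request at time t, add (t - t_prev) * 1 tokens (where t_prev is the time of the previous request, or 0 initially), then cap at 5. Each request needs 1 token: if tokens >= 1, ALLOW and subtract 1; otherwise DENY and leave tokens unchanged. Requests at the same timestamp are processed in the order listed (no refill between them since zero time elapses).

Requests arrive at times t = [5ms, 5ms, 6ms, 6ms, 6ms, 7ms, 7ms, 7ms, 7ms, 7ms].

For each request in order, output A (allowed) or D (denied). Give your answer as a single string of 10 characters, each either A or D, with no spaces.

Answer: AAAAAAADDD

Derivation:
Simulating step by step:
  req#1 t=5ms: ALLOW
  req#2 t=5ms: ALLOW
  req#3 t=6ms: ALLOW
  req#4 t=6ms: ALLOW
  req#5 t=6ms: ALLOW
  req#6 t=7ms: ALLOW
  req#7 t=7ms: ALLOW
  req#8 t=7ms: DENY
  req#9 t=7ms: DENY
  req#10 t=7ms: DENY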